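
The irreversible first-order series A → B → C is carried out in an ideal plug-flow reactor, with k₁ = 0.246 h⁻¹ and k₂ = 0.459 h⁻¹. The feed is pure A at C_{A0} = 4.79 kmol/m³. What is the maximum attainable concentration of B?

1.25 kmol/m³

Evaluating C_B at τ_opt = ln(k₂/k₁)/(k₂−k₁) gives C_{B,max}/C_{A0} = (k₁/k₂)^[k₂/(k₂−k₁)].
= (0.246/0.459)^(0.459/(0.459−0.246)) = (0.5359)^(2.155) = 0.2608.
C_{B,max} = 0.2608×4.79 = 1.25 kmol/m³.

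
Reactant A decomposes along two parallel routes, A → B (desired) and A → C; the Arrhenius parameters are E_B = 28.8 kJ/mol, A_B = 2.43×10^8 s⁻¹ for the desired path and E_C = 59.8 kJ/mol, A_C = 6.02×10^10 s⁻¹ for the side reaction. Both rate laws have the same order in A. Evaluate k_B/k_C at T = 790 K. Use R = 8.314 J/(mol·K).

0.453

k_B/k_C = (A_B/A_C)·exp[−(E_B−E_C)/(RT)] = (A_B/A_C)·exp[(E_C−E_B)/(RT)].
(E_C−E_B)/(RT) = (59.8−28.8)×10³/(8.314×790) = 31000/6568 = 4.720.
k_B/k_C = (2.43×10^8/6.02×10^10)·exp(4.720) = 0.004037 × 112.1 = 0.453.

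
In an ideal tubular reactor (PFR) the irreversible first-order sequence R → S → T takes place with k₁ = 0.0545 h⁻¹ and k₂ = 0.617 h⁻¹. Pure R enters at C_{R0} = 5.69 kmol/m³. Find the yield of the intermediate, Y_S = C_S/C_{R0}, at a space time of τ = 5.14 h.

For first-order series with pure R initially, C_S(τ) = k₁C_{R0}/(k₂−k₁)·(e^(−k₁τ) − e^(−k₂τ)).
e^(−k₁τ) = e^(−0.0545×5.14) = e^(−0.2801) = 0.7557; e^(−k₂τ) = e^(−3.171) = 0.04195.
C_S = 0.0545×5.69/(0.617−0.0545) × (0.7557−0.04195) = 0.5513×0.7137 = 0.3935 kmol/m³.
Y_S = C_S/C_{R0} = 0.3935/5.69 = 0.0692.

0.0692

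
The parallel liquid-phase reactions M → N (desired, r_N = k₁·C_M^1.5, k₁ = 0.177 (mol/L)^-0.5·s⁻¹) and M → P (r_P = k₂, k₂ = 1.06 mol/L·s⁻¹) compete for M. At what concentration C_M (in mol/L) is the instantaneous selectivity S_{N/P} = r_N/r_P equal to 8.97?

S_{N/P} = (k₁/k₂)·C_M^1.5 ⇒ C_M = (S·k₂/k₁)^(1/1.5).
= (8.97×1.06/0.177)^(0.6667) = (53.72)^(0.6667) = 14.2 mol/L.

14.2 mol/L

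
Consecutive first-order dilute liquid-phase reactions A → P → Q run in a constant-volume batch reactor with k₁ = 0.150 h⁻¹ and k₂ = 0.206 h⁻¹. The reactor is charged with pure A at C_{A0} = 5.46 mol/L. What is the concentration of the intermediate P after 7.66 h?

1.62 mol/L

For first-order series with pure A initially, C_P(t) = k₁C_{A0}/(k₂−k₁)·(e^(−k₁t) − e^(−k₂t)).
e^(−k₁t) = e^(−0.150×7.66) = e^(−1.149) = 0.3170; e^(−k₂t) = e^(−1.578) = 0.2064.
C_P = 0.150×5.46/(0.206−0.150) × (0.3170−0.2064) = 14.62×0.1106 = 1.617 mol/L.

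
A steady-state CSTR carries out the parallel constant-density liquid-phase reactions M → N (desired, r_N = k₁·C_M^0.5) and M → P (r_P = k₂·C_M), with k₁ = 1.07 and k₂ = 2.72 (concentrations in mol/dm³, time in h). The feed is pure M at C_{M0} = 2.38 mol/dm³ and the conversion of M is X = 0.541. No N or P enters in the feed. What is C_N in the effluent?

Exit C_M = C_{M0}(1−X) = 2.38×0.459 = 1.092 mol/dm³.
A CSTR operates uniformly at the exit composition, giving r_N = 1.118 and r_P = 2.971 (each k·C_M^n at C_M = 1.092).
Fraction of consumed M going to N: r_N/(r_N+r_P) = 0.2735.
C_N = 0.2735·C_{M0}·X = 0.2735×2.38×0.541 = 0.352 mol/dm³.

0.352 mol/dm³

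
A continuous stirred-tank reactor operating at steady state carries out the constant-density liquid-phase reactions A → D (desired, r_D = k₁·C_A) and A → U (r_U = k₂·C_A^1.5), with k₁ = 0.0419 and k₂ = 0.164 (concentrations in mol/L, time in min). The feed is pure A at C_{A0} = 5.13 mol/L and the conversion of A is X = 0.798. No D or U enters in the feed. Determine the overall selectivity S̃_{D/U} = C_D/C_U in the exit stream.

0.251

Exit C_A = C_{A0}(1−X) = 5.13×0.202 = 1.036 mol/L.
A CSTR operates uniformly at the exit composition, giving r_D = 0.04342 and r_U = 0.1730 (each k·C_A^n at C_A = 1.036).
Overall selectivity = C_D/C_U = r_Dτ/(r_Uτ) = r_D/r_U = 0.251.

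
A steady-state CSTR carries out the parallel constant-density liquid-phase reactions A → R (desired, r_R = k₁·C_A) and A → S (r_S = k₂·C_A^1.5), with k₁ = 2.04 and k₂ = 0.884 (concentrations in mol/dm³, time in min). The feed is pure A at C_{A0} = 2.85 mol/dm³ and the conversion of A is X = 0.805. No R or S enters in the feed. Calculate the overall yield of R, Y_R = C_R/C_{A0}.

Exit C_A = C_{A0}(1−X) = 2.85×0.195 = 0.5557 mol/dm³.
In a CSTR the entire volume is at exit conditions, so r_R = 2.04×0.5557 = 1.134 and r_S = 0.884×0.5557^1.5 = 0.3662.
Fraction of consumed A going to R: r_R/(r_R+r_S) = 0.7558.
C_R = 0.7558·C_{A0}·X = 0.7558×2.85×0.805 = 1.73 mol/dm³; Y_R = C_R/C_{A0} = 0.608.

0.608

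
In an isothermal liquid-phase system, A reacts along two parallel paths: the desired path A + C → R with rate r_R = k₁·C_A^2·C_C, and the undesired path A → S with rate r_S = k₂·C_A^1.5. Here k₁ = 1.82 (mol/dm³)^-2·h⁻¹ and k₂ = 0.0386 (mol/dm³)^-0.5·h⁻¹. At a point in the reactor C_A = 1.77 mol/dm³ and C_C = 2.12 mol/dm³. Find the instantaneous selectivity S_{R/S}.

133

S_{R/S} = r_R/r_S = (k₁·C_A^2·C_C)/(k₂·C_A^1.5) = (k₁/k₂)·C_A^0.5·C_C.
= (1.82×1.770^2×2.120) / (0.0386×1.770^1.5) = 12.09/0.09090 = 133.
Since the desired path is higher order in A, keeping C_A high (PFR or concentrated feed) favours R.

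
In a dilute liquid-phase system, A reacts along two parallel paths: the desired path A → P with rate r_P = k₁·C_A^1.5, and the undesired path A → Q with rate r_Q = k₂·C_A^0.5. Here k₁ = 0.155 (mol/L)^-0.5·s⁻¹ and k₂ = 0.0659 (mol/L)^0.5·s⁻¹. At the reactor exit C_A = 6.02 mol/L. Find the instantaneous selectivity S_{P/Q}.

S_{P/Q} = r_P/r_Q = (k₁·C_A^1.5)/(k₂·C_A^0.5) = (k₁/k₂)·C_A.
= (0.155×6.020^1.5) / (0.0659×6.020^0.5) = 2.289/0.1617 = 14.2.
Since the desired path is higher order in A, keeping C_A high (PFR or concentrated feed) favours P.

14.2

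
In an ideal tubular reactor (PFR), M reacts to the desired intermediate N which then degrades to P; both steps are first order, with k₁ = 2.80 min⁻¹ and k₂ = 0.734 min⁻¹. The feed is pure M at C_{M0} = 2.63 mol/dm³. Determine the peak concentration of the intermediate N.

1.63 mol/dm³

At the optimum, C_{N,max}/C_{M0} = (k₁/k₂)^[k₂/(k₂−k₁)].
= (2.80/0.734)^(0.734/(0.734−2.80)) = (3.815)^(-0.3553) = 0.6215.
C_{N,max} = 0.6215×2.63 = 1.63 mol/dm³.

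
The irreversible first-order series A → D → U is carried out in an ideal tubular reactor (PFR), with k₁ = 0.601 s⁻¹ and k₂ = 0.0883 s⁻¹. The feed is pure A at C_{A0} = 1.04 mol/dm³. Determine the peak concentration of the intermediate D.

At the optimum, C_{D,max}/C_{A0} = (k₁/k₂)^[k₂/(k₂−k₁)].
= (0.601/0.0883)^(0.0883/(0.0883−0.601)) = (6.806)^(-0.1722) = 0.7187.
C_{D,max} = 0.7187×1.04 = 0.747 mol/dm³.

0.747 mol/dm³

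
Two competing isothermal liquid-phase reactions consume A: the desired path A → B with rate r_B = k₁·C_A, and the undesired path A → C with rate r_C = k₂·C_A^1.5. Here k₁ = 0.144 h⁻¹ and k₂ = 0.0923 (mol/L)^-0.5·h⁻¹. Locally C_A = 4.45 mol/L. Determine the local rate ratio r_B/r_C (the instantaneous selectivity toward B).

0.740

S_{B/C} = r_B/r_C = (k₁·C_A)/(k₂·C_A^1.5) = (k₁/k₂)·C_A^-0.5.
= (0.144×4.450) / (0.0923×4.450^1.5) = 0.6408/0.8664 = 0.740.
The undesired path is higher order in A, so low C_A (CSTR or dilute feed) favours B.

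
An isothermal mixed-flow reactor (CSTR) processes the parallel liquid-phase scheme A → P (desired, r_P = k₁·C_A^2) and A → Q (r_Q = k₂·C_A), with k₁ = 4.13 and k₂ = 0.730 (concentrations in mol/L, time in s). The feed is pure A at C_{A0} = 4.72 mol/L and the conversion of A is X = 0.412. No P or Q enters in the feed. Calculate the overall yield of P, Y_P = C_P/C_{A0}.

0.387

Exit C_A = C_{A0}(1−X) = 4.72×0.588 = 2.775 mol/L.
In a CSTR the entire volume is at exit conditions, so r_P = 4.13×2.775^2 = 31.81 and r_Q = 0.730×2.775 = 2.026.
Fraction of consumed A going to P: r_P/(r_P+r_Q) = 0.9401.
C_P = 0.9401·C_{A0}·X = 0.9401×4.72×0.412 = 1.83 mol/L; Y_P = C_P/C_{A0} = 0.387.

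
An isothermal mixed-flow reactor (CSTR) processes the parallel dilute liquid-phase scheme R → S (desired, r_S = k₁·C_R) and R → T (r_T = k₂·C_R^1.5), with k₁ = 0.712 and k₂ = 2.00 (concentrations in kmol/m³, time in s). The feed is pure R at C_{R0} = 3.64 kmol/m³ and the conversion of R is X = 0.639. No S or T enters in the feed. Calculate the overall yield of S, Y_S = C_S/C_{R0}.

Exit C_R = C_{R0}(1−X) = 3.64×0.361 = 1.314 kmol/m³.
In a CSTR the entire volume is at exit conditions, so r_S = 0.712×1.314 = 0.9356 and r_T = 2.00×1.314^1.5 = 3.013.
Fraction of consumed R going to S: r_S/(r_S+r_T) = 0.2370.
C_S = 0.2370·C_{R0}·X = 0.2370×3.64×0.639 = 0.551 kmol/m³; Y_S = C_S/C_{R0} = 0.151.

0.151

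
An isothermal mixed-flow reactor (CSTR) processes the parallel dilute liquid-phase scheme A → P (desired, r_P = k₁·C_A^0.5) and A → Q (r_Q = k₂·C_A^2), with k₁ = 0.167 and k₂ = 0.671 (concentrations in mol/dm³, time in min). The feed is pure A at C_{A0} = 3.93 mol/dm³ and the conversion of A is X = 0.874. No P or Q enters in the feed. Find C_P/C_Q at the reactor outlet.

0.714

Exit C_A = C_{A0}(1−X) = 3.93×0.126 = 0.4952 mol/dm³.
In a CSTR the entire volume is at exit conditions, so r_P = 0.167×0.4952^0.5 = 0.1175 and r_Q = 0.671×0.4952^2 = 0.1645.
Overall selectivity = C_P/C_Q = r_Pτ/(r_Qτ) = r_P/r_Q = 0.714.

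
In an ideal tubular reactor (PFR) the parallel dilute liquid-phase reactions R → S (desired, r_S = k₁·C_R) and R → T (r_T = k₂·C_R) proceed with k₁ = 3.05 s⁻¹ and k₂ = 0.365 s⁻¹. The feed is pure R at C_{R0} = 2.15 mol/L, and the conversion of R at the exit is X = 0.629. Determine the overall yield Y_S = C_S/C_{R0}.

C_R = C_{R0}(1−X) = 0.7976 mol/L.
Both paths are first order in R, so the instantaneous fraction to S is constant: dC_S/d(−C_R) = k₁/(k₁+k₂) = 0.8931.
C_S = 0.8931·(C_{R0}−C_R) = 0.8931×1.352 = 1.21 mol/L.
Y_S = C_S/C_{R0} = 1.208/2.15 = 0.562.

0.562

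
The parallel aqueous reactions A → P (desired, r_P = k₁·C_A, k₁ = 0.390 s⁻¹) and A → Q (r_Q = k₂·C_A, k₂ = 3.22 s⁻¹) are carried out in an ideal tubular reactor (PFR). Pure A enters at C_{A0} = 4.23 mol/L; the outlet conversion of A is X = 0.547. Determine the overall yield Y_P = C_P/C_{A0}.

C_A = C_{A0}(1−X) = 1.916 mol/L.
Both paths are first order in A, so the instantaneous fraction to P is constant: dC_P/d(−C_A) = k₁/(k₁+k₂) = 0.1080.
C_P = 0.1080·(C_{A0}−C_A) = 0.1080×2.314 = 0.250 mol/L.
Y_P = C_P/C_{A0} = 0.2500/4.23 = 0.0591.

0.0591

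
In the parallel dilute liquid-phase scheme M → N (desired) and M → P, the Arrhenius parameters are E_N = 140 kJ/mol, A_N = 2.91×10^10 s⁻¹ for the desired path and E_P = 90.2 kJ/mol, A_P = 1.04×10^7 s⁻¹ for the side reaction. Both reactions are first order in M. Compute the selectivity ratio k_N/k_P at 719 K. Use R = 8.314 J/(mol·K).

0.674

Since both paths have the same order in M, the concentration cancels and S_{N/P} = k_N/k_P = (A_N/A_P)·exp[(E_P−E_N)/(RT)].
(E_P−E_N)/(RT) = (90.2−140)×10³/(8.314×719) = -49800/5978 = -8.331.
k_N/k_P = (2.91×10^10/1.04×10^7)·exp(-8.331) = 2798 × 2.410×10^-4 = 0.674.
Since E_N > E_P, raising the temperature improves selectivity toward N.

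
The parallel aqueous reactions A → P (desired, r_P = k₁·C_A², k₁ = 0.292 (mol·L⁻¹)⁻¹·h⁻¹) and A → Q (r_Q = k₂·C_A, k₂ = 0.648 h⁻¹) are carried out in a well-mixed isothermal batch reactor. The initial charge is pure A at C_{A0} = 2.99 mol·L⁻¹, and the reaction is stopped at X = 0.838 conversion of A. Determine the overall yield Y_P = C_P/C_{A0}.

0.351

C_A = C_{A0}(1−X) = 0.4844 mol·L⁻¹.
Along a PFR/batch, dC_Q/dC_A = −r_Q/(r_P+r_Q) = −k₂/(k₂+k₁·C_A).
Integrating from C_{A0} to C_A: C_Q = (0.648/0.292)·ln[(0.648+0.292·2.99)/(0.648+0.292·0.484)] = 2.219·ln(1.521/0.7894) = 1.455 mol·L⁻¹.
Then C_P = (C_{A0}−C_A) − C_Q = 2.506 − 1.455 = 1.050 mol·L⁻¹.
Y_P = C_P/C_{A0} = 1.050/2.99 = 0.351.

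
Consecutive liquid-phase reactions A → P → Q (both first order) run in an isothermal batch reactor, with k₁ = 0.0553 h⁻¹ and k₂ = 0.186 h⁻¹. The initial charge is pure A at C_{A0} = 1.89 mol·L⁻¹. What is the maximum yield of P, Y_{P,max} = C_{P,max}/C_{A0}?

0.178

Evaluating C_P at t_opt = ln(k₂/k₁)/(k₂−k₁) gives C_{P,max}/C_{A0} = (k₁/k₂)^[k₂/(k₂−k₁)].
= (0.0553/0.186)^(0.186/(0.186−0.0553)) = (0.2973)^(1.423) = 0.1780.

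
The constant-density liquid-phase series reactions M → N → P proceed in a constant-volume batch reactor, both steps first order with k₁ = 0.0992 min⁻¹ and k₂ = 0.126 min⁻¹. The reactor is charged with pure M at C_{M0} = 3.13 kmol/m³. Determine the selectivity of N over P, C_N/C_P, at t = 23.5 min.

0.229

Solving the coupled first-order balances gives C_N(t) = [k₁/(k₂−k₁)]·C_{M0}·(e^(−k₁t) − e^(−k₂t)).
e^(−k₁t) = e^(−0.0992×23.5) = e^(−2.331) = 0.09718; e^(−k₂t) = e^(−2.961) = 0.05177.
C_N = 0.0992×3.13/(0.126−0.0992) × (0.09718−0.05177) = 11.59×0.04541 = 0.5261 kmol/m³.
C_M = C_{M0}e^(−k₁t) = 0.3042 kmol/m³, so C_P = C_{M0}−C_M−C_N = 2.300 kmol/m³; C_N/C_P = 0.229.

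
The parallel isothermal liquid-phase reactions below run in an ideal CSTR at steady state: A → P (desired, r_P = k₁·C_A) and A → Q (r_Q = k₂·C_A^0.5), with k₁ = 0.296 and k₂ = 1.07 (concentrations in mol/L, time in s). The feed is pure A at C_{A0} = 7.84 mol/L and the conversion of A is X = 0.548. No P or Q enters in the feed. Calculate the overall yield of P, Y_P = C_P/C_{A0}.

0.188

Exit C_A = C_{A0}(1−X) = 7.84×0.452 = 3.544 mol/L.
Rates in a CSTR are evaluated at the outlet concentration: r_P = 0.296×3.544 = 1.049, r_Q = 1.07×3.544^0.5 = 2.014.
Fraction of consumed A going to P: r_P/(r_P+r_Q) = 0.3424.
C_P = 0.3424·C_{A0}·X = 0.3424×7.84×0.548 = 1.47 mol/L; Y_P = C_P/C_{A0} = 0.188.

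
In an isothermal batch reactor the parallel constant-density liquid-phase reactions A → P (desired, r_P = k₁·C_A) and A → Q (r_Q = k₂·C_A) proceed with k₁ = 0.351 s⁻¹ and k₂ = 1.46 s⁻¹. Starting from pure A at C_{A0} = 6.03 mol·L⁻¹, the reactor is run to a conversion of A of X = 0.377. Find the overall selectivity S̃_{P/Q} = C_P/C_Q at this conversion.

0.240

C_A = C_{A0}(1−X) = 3.757 mol·L⁻¹.
Both paths are first order in A, so the instantaneous fraction to P is constant: dC_P/d(−C_A) = k₁/(k₁+k₂) = 0.1938.
C_P = 0.1938·(C_{A0}−C_A) = 0.1938×2.273 = 0.441 mol·L⁻¹.
C_Q = (C_{A0}−C_A)−C_P = 1.833 mol·L⁻¹; S̃_{P/Q} = 0.4406/1.833 = 0.240.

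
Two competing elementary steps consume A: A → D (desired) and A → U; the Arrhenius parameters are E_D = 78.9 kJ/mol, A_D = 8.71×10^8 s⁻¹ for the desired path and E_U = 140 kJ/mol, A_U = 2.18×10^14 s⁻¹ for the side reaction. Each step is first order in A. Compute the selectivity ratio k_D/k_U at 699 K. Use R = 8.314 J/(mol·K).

k_D/k_U = (A_D/A_U)·exp[−(E_D−E_U)/(RT)] = (A_D/A_U)·exp[(E_U−E_D)/(RT)].
(E_U−E_D)/(RT) = (140−78.9)×10³/(8.314×699) = 61100/5811 = 10.51.
k_D/k_U = (8.71×10^8/2.18×10^14)·exp(10.51) = 3.995×10^-6 × 36815 = 0.147.

0.147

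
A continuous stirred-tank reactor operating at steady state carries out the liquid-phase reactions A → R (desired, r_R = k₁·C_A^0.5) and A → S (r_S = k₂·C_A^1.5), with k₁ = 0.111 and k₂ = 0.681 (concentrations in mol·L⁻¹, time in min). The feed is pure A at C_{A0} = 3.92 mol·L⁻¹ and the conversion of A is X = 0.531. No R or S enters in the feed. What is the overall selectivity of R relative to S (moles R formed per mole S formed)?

0.0887

Exit C_A = C_{A0}(1−X) = 3.92×0.469 = 1.838 mol·L⁻¹.
A CSTR operates uniformly at the exit composition, giving r_R = 0.1505 and r_S = 1.698 (each k·C_A^n at C_A = 1.838).
Overall selectivity = C_R/C_S = r_Rτ/(r_Sτ) = r_R/r_S = 0.0887.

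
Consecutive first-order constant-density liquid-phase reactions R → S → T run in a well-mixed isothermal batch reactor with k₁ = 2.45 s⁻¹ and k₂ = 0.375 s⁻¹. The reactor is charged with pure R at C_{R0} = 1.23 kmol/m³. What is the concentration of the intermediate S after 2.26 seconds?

Solving the coupled first-order balances gives C_S(t) = [k₁/(k₂−k₁)]·C_{R0}·(e^(−k₁t) − e^(−k₂t)).
e^(−k₁t) = e^(−2.45×2.26) = e^(−5.537) = 0.003938; e^(−k₂t) = e^(−0.8475) = 0.4285.
C_S = 2.45×1.23/(0.375−2.45) × (0.003938−0.4285) = (-1.452)×(-0.4245) = 0.6166 kmol/m³.

0.617 kmol/m³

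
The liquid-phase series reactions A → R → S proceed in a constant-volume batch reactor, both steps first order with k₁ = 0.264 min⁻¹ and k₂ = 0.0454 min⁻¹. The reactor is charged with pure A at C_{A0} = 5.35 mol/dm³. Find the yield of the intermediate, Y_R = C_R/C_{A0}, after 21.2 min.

0.457

For first-order series with pure A initially, C_R(t) = k₁C_{A0}/(k₂−k₁)·(e^(−k₁t) − e^(−k₂t)).
e^(−k₁t) = e^(−0.264×21.2) = e^(−5.597) = 0.003710; e^(−k₂t) = e^(−0.9625) = 0.3819.
C_R = 0.264×5.35/(0.0454−0.264) × (0.003710−0.3819) = (-6.461)×(-0.3782) = 2.444 mol/dm³.
Y_R = C_R/C_{A0} = 2.444/5.35 = 0.457.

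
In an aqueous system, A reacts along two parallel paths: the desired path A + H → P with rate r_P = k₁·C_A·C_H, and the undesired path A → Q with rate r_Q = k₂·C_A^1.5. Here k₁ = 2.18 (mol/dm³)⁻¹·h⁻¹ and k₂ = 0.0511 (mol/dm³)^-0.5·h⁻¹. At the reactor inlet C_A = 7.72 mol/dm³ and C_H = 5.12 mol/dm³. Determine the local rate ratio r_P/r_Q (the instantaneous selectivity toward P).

78.6

S_{P/Q} = r_P/r_Q = (k₁·C_A·C_H)/(k₂·C_A^1.5) = (k₁/k₂)·C_A^-0.5·C_H.
= (2.18×7.720×5.120) / (0.0511×7.720^1.5) = 86.17/1.096 = 78.6.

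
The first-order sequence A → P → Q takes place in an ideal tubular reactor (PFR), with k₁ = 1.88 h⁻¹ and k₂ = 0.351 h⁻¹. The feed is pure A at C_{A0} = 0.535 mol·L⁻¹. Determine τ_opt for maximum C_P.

For first-order series the maximum of C_P occurs at τ_opt = ln(k₂/k₁)/(k₂−k₁).
= ln(0.351/1.88)/(0.351−1.88) = ln(0.1867)/-1.529 = -1.678/-1.529 = 1.10 h.

1.10 h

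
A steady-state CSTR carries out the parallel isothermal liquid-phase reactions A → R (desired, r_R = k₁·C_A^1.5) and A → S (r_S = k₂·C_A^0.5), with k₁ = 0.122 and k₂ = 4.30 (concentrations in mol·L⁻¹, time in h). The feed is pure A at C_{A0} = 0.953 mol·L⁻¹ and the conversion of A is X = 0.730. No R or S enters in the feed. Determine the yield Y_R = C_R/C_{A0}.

0.00529

Exit C_A = C_{A0}(1−X) = 0.953×0.270 = 0.2573 mol·L⁻¹.
In a CSTR the entire volume is at exit conditions, so r_R = 0.122×0.2573^1.5 = 0.01592 and r_S = 4.30×0.2573^0.5 = 2.181.
Fraction of consumed A going to R: r_R/(r_R+r_S) = 0.007248.
C_R = 0.007248·C_{A0}·X = 0.007248×0.953×0.730 = 0.00504 mol·L⁻¹; Y_R = C_R/C_{A0} = 0.00529.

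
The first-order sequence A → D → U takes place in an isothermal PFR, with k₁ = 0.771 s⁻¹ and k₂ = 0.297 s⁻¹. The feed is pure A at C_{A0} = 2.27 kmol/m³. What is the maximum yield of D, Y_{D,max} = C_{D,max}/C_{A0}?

0.550

For a first-order series the maximum intermediate yield is C_{D,max}/C_{A0} = (k₁/k₂)^[k₂/(k₂−k₁)].
= (0.771/0.297)^(0.297/(0.297−0.771)) = (2.596)^(-0.6266) = 0.5501.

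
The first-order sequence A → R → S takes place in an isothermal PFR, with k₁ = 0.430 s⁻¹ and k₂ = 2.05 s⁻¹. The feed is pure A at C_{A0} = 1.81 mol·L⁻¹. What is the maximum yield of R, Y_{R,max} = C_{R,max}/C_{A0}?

At the optimum, C_{R,max}/C_{A0} = (k₁/k₂)^[k₂/(k₂−k₁)].
= (0.430/2.05)^(2.05/(2.05−0.430)) = (0.2098)^(1.265) = 0.1386.

0.139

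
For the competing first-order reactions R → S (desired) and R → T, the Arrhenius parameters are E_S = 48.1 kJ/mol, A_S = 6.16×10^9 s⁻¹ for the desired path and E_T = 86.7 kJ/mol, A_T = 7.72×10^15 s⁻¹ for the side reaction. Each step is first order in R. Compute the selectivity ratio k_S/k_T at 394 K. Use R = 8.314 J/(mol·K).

0.105

k_S/k_T = (A_S/A_T)·exp[−(E_S−E_T)/(RT)] = (A_S/A_T)·exp[(E_T−E_S)/(RT)].
(E_T−E_S)/(RT) = (86.7−48.1)×10³/(8.314×394) = 38600/3276 = 11.78.
k_S/k_T = (6.16×10^9/7.72×10^15)·exp(11.78) = 7.979×10^-7 × 1.311×10^5 = 0.105.
Since E_S < E_T, lowering the temperature improves selectivity toward S.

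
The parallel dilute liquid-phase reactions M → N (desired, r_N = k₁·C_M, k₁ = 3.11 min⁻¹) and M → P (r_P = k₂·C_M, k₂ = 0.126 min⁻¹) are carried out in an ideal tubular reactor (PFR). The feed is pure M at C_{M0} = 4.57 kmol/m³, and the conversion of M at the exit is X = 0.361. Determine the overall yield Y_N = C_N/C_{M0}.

C_M = C_{M0}(1−X) = 2.920 kmol/m³.
Both paths are first order in M, so the instantaneous fraction to N is constant: dC_N/d(−C_M) = k₁/(k₁+k₂) = 0.9611.
C_N = 0.9611·(C_{M0}−C_M) = 0.9611×1.650 = 1.59 kmol/m³.
Y_N = C_N/C_{M0} = 1.586/4.57 = 0.347.

0.347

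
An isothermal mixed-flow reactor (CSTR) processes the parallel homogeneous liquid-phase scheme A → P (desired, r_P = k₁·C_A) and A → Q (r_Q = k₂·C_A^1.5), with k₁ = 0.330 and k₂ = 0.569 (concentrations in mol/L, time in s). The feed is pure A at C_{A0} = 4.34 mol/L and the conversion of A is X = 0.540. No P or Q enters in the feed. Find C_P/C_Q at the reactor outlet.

0.410

Exit C_A = C_{A0}(1−X) = 4.34×0.460 = 1.996 mol/L.
Rates in a CSTR are evaluated at the outlet concentration: r_P = 0.330×1.996 = 0.6588, r_Q = 0.569×1.996^1.5 = 1.605.
Overall selectivity = C_P/C_Q = r_Pτ/(r_Qτ) = r_P/r_Q = 0.410.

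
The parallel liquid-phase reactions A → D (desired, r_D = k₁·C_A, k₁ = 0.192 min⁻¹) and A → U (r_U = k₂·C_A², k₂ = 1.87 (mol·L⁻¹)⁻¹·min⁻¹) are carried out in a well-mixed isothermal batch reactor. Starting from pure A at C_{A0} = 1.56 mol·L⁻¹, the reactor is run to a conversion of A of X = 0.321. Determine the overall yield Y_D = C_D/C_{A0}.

0.0236

C_A = C_{A0}(1−X) = 1.059 mol·L⁻¹.
Along a PFR/batch, dC_D/dC_A = −r_D/(r_D+r_U) = −k₁/(k₁+k₂·C_A).
Integrating from C_{A0} to C_A: C_D = (0.192/1.87)·ln[(0.192+1.87·1.56)/(0.192+1.87·1.06)] = 0.1027·ln(3.109/2.173) = 0.03679 mol·L⁻¹.
Y_D = C_D/C_{A0} = 0.03679/1.56 = 0.0236.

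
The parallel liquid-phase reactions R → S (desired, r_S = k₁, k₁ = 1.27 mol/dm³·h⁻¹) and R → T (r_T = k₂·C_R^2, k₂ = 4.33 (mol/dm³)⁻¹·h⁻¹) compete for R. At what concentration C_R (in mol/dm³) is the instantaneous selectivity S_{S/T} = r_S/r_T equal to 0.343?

S_{S/T} = (k₁/k₂)·C_R^-2 ⇒ C_R = (S·k₂/k₁)^(-0.5).
= (0.343×4.33/1.27)^(-0.5) = (1.169)^(-0.5) = 0.925 mol/dm³.

0.925 mol/dm³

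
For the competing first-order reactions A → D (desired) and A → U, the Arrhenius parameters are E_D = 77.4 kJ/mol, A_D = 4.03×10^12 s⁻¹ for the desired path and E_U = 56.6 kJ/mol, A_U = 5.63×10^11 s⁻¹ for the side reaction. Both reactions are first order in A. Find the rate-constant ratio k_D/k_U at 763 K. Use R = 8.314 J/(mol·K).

0.270

With equal orders, S_{D/U} = k_D/k_U = (A_D/A_U)·exp[(E_U−E_D)/(RT)].
(E_U−E_D)/(RT) = (56.6−77.4)×10³/(8.314×763) = -20800/6344 = -3.279.
k_D/k_U = (4.03×10^12/5.63×10^11)·exp(-3.279) = 7.158 × 0.03767 = 0.270.
Since E_D > E_U, raising the temperature improves selectivity toward D.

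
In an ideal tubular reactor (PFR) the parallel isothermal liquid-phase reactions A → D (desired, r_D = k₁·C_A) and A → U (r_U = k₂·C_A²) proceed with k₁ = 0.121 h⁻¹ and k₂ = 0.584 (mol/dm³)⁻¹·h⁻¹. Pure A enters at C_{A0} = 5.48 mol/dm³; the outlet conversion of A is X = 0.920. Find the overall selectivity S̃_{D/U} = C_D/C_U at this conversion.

0.0982

C_A = C_{A0}(1−X) = 0.4384 mol/dm³.
Along a PFR/batch, dC_D/dC_A = −r_D/(r_D+r_U) = −k₁/(k₁+k₂·C_A).
Integrating from C_{A0} to C_A: C_D = (0.121/0.584)·ln[(0.121+0.584·5.48)/(0.121+0.584·0.438)] = 0.2072·ln(3.321/0.3770) = 0.4508 mol/dm³.
C_U = (C_{A0}−C_A)−C_D = 4.591 mol/dm³; S̃_{D/U} = 0.4508/4.591 = 0.0982.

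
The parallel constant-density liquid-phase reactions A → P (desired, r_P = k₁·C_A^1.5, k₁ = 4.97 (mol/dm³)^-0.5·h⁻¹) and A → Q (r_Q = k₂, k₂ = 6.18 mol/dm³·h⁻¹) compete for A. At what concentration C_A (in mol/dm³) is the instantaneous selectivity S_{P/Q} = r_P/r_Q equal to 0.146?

S_{P/Q} = (k₁/k₂)·C_A^1.5 ⇒ C_A = (S·k₂/k₁)^(1/1.5).
= (0.146×6.18/4.97)^(0.6667) = (0.1815)^(0.6667) = 0.321 mol/dm³.

0.321 mol/dm³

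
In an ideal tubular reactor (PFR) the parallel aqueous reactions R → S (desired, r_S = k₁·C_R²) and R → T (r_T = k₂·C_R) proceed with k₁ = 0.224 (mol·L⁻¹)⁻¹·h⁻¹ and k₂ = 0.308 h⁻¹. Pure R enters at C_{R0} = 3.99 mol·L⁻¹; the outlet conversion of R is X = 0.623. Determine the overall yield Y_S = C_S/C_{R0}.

0.409

C_R = C_{R0}(1−X) = 1.504 mol·L⁻¹.
Along a PFR/batch, dC_T/dC_R = −r_T/(r_S+r_T) = −k₂/(k₂+k₁·C_R).
Integrating from C_{R0} to C_R: C_T = (0.308/0.224)·ln[(0.308+0.224·3.99)/(0.308+0.224·1.50)] = 1.375·ln(1.202/0.6449) = 0.8558 mol·L⁻¹.
Then C_S = (C_{R0}−C_R) − C_T = 2.486 − 0.8558 = 1.630 mol·L⁻¹.
Y_S = C_S/C_{R0} = 1.630/3.99 = 0.409.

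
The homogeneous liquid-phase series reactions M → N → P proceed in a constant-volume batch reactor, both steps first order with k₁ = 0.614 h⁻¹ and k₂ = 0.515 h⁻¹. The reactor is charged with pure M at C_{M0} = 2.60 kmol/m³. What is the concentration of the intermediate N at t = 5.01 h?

0.478 kmol/m³

For first-order series with pure M initially, C_N(t) = k₁C_{M0}/(k₂−k₁)·(e^(−k₁t) − e^(−k₂t)).
e^(−k₁t) = e^(−0.614×5.01) = e^(−3.076) = 0.04614; e^(−k₂t) = e^(−2.580) = 0.07576.
C_N = 0.614×2.60/(0.515−0.614) × (0.04614−0.07576) = (-16.13)×(-0.02963) = 0.4777 kmol/m³.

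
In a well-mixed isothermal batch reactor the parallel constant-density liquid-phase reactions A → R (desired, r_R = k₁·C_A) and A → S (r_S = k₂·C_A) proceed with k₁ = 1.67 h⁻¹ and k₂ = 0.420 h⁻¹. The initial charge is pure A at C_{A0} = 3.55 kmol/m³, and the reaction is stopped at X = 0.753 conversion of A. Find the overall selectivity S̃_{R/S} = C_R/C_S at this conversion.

C_A = C_{A0}(1−X) = 0.8768 kmol/m³.
Both paths are first order in A, so the instantaneous fraction to R is constant: dC_R/d(−C_A) = k₁/(k₁+k₂) = 0.7990.
C_R = 0.7990·(C_{A0}−C_A) = 0.7990×2.673 = 2.14 kmol/m³.
C_S = (C_{A0}−C_A)−C_R = 0.5372 kmol/m³; S̃_{R/S} = 2.136/0.5372 = 3.98.

3.98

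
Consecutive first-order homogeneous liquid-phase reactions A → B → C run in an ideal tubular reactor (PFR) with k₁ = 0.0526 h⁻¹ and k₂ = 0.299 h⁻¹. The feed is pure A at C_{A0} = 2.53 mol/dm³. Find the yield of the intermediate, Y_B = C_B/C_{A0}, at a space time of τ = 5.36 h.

0.118

For first-order series with pure A initially, C_B(τ) = k₁C_{A0}/(k₂−k₁)·(e^(−k₁τ) − e^(−k₂τ)).
e^(−k₁τ) = e^(−0.0526×5.36) = e^(−0.2819) = 0.7543; e^(−k₂τ) = e^(−1.603) = 0.2014.
C_B = 0.0526×2.53/(0.299−0.0526) × (0.7543−0.2014) = 0.5401×0.5530 = 0.2986 mol/dm³.
Y_B = C_B/C_{A0} = 0.2986/2.53 = 0.118.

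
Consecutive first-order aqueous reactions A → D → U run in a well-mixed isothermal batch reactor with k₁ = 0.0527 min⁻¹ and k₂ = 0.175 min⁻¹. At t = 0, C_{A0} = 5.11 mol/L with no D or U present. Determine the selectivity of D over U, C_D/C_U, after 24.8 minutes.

Solving the coupled first-order balances gives C_D(t) = [k₁/(k₂−k₁)]·C_{A0}·(e^(−k₁t) − e^(−k₂t)).
e^(−k₁t) = e^(−0.0527×24.8) = e^(−1.307) = 0.2706; e^(−k₂t) = e^(−4.340) = 0.01304.
C_D = 0.0527×5.11/(0.175−0.0527) × (0.2706−0.01304) = 2.202×0.2576 = 0.5672 mol/L.
C_A = C_{A0}e^(−k₁t) = 1.383 mol/L, so C_U = C_{A0}−C_A−C_D = 3.160 mol/L; C_D/C_U = 0.180.

0.180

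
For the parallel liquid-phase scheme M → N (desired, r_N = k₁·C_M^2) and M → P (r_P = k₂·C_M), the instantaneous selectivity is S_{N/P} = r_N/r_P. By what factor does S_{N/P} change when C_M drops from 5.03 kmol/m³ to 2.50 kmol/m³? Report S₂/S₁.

0.497

S_{N/P} = (k₁/k₂)·C_M, so S₂/S₁ = (C_{M,2}/C_{M,1}).
= 2.50/5.03 = 0.497.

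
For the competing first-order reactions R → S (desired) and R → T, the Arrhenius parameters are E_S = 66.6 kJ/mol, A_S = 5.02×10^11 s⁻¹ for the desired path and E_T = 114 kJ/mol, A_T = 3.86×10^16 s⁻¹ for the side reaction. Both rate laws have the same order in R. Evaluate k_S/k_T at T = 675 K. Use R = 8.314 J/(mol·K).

0.0606

Since both paths have the same order in R, the concentration cancels and S_{S/T} = k_S/k_T = (A_S/A_T)·exp[(E_T−E_S)/(RT)].
(E_T−E_S)/(RT) = (114−66.6)×10³/(8.314×675) = 47400/5612 = 8.446.
k_S/k_T = (5.02×10^11/3.86×10^16)·exp(8.446) = 1.301×10^-5 × 4658 = 0.0606.
Since E_S < E_T, lowering the temperature improves selectivity toward S.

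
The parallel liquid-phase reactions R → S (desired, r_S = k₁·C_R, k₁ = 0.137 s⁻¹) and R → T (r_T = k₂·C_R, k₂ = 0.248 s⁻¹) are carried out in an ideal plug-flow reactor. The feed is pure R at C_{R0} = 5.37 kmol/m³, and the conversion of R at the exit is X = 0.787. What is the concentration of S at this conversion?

C_R = C_{R0}(1−X) = 1.144 kmol/m³.
Both paths are first order in R, so the instantaneous fraction to S is constant: dC_S/d(−C_R) = k₁/(k₁+k₂) = 0.3558.
C_S = 0.3558·(C_{R0}−C_R) = 0.3558×4.226 = 1.50 kmol/m³.

1.50 kmol/m³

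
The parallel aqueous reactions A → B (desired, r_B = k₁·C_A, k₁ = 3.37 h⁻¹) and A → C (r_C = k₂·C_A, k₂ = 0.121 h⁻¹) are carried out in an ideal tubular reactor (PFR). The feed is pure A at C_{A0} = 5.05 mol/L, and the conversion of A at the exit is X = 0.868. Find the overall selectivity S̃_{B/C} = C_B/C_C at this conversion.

27.9

C_A = C_{A0}(1−X) = 0.6666 mol/L.
Both paths are first order in A, so the instantaneous fraction to B is constant: dC_B/d(−C_A) = k₁/(k₁+k₂) = 0.9653.
C_B = 0.9653·(C_{A0}−C_A) = 0.9653×4.383 = 4.23 mol/L.
C_C = (C_{A0}−C_A)−C_B = 0.1519 mol/L; S̃_{B/C} = 4.231/0.1519 = 27.9.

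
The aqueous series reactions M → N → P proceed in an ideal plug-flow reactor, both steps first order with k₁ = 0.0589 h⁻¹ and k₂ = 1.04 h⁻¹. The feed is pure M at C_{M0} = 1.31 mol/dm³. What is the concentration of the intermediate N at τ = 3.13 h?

The intermediate concentration in a first-order A→B→C sequence is C_N = k₁C_{M0}(e^(−k₁τ) − e^(−k₂τ))/(k₂−k₁).
e^(−k₁τ) = e^(−0.0589×3.13) = e^(−0.1844) = 0.8316; e^(−k₂τ) = e^(−3.255) = 0.03857.
C_N = 0.0589×1.31/(1.04−0.0589) × (0.8316−0.03857) = 0.07865×0.7931 = 0.06237 mol/dm³.

0.0624 mol/dm³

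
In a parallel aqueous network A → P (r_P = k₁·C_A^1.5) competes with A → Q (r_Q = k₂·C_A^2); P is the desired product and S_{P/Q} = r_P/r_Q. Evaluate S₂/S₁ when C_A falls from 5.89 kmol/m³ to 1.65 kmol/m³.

1.89

S_{P/Q} = (k₁/k₂)·C_A^-0.5, so S₂/S₁ = (C_{A,2}/C_{A,1})^-0.5.
= (1.65/5.89)^(-0.5) = (0.2801)^(-0.5) = 1.89.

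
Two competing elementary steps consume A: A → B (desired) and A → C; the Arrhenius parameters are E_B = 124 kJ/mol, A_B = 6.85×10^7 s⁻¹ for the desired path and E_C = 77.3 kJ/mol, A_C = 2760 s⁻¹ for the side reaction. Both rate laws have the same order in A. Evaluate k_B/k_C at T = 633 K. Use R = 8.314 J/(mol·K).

With equal orders, S_{B/C} = k_B/k_C = (A_B/A_C)·exp[(E_C−E_B)/(RT)].
(E_C−E_B)/(RT) = (77.3−124)×10³/(8.314×633) = -46700/5263 = -8.874.
k_B/k_C = (6.85×10^7/2760)·exp(-8.874) = 24819 × 1.400×10^-4 = 3.48.

3.48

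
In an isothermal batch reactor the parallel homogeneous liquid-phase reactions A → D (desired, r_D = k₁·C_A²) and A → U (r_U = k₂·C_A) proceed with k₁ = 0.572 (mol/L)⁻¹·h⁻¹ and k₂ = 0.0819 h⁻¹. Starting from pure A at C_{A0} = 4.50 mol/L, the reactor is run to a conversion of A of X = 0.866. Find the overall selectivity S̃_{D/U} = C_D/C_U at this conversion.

13.9

C_A = C_{A0}(1−X) = 0.6030 mol/L.
Along a PFR/batch, dC_U/dC_A = −r_U/(r_D+r_U) = −k₂/(k₂+k₁·C_A).
Integrating from C_{A0} to C_A: C_U = (0.0819/0.572)·ln[(0.0819+0.572·4.50)/(0.0819+0.572·0.603)] = 0.1432·ln(2.656/0.4268) = 0.2618 mol/L.
Then C_D = (C_{A0}−C_A) − C_U = 3.897 − 0.2618 = 3.635 mol/L.
S̃_{D/U} = C_D/C_U = 3.635/0.2618 = 13.9.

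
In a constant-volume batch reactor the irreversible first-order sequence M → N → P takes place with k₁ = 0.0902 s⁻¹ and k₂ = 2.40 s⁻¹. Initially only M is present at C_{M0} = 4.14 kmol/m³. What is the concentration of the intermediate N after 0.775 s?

0.126 kmol/m³

Solving the coupled first-order balances gives C_N(t) = [k₁/(k₂−k₁)]·C_{M0}·(e^(−k₁t) − e^(−k₂t)).
e^(−k₁t) = e^(−0.0902×0.775) = e^(−0.06991) = 0.9325; e^(−k₂t) = e^(−1.860) = 0.1557.
C_N = 0.0902×4.14/(2.40−0.0902) × (0.9325−0.1557) = 0.1617×0.7768 = 0.1256 kmol/m³.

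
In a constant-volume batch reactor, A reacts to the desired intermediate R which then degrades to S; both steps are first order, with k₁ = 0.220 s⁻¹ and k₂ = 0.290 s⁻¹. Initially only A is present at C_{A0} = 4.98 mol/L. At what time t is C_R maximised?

3.95 s

For first-order series the maximum of C_R occurs at t_opt = ln(k₂/k₁)/(k₂−k₁).
= ln(0.290/0.220)/(0.290−0.220) = ln(1.318)/0.07000 = 0.2763/0.07000 = 3.95 s.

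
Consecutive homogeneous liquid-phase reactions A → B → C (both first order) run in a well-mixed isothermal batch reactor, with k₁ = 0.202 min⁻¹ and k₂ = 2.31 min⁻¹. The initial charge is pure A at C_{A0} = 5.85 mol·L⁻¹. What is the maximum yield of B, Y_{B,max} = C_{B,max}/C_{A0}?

For a first-order series the maximum intermediate yield is C_{B,max}/C_{A0} = (k₁/k₂)^[k₂/(k₂−k₁)].
= (0.202/2.31)^(2.31/(2.31−0.202)) = (0.08745)^(1.096) = 0.06924.

0.0692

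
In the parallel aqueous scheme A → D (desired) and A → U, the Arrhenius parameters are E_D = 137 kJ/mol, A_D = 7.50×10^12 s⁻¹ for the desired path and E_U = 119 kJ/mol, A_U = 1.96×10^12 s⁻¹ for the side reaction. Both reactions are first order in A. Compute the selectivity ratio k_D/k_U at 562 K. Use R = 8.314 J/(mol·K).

0.0812

k_D/k_U = (A_D/A_U)·exp[−(E_D−E_U)/(RT)] = (A_D/A_U)·exp[(E_U−E_D)/(RT)].
(E_U−E_D)/(RT) = (119−137)×10³/(8.314×562) = -18000/4672 = -3.852.
k_D/k_U = (7.50×10^12/1.96×10^12)·exp(-3.852) = 3.827 × 0.02123 = 0.0812.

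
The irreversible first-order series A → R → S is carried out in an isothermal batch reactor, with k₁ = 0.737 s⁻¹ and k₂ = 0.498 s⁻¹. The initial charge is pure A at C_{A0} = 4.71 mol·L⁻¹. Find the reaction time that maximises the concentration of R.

1.64 s

Setting dC_R/dt = 0 gives t_opt = ln(k₂/k₁)/(k₂−k₁).
= ln(0.498/0.737)/(0.498−0.737) = ln(0.6757)/-0.2390 = -0.3920/-0.2390 = 1.64 s.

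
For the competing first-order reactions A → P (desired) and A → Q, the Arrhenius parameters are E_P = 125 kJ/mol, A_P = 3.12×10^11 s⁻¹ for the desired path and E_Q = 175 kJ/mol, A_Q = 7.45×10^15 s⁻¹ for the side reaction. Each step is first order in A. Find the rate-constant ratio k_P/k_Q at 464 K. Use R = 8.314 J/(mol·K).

17.8

With equal orders, S_{P/Q} = k_P/k_Q = (A_P/A_Q)·exp[(E_Q−E_P)/(RT)].
(E_Q−E_P)/(RT) = (175−125)×10³/(8.314×464) = 50000/3858 = 12.96.
k_P/k_Q = (3.12×10^11/7.45×10^15)·exp(12.96) = 4.188×10^-5 × 4.255×10^5 = 17.8.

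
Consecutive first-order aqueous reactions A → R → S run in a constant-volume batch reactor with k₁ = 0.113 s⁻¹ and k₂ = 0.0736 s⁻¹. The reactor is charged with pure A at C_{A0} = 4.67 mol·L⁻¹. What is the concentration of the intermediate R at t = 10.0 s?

Solving the coupled first-order balances gives C_R(t) = [k₁/(k₂−k₁)]·C_{A0}·(e^(−k₁t) − e^(−k₂t)).
e^(−k₁t) = e^(−0.113×10.0) = e^(−1.130) = 0.3230; e^(−k₂t) = e^(−0.7360) = 0.4790.
C_R = 0.113×4.67/(0.0736−0.113) × (0.3230−0.4790) = (-13.39)×(-0.1560) = 2.089 mol·L⁻¹.

2.09 mol·L⁻¹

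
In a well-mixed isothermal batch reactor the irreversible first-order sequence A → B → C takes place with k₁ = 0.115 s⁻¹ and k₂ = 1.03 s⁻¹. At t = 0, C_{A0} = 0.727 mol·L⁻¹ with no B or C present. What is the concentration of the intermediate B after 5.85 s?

The intermediate concentration in a first-order A→B→C sequence is C_B = k₁C_{A0}(e^(−k₁t) − e^(−k₂t))/(k₂−k₁).
e^(−k₁t) = e^(−0.115×5.85) = e^(−0.6727) = 0.5103; e^(−k₂t) = e^(−6.026) = 0.002416.
C_B = 0.115×0.727/(1.03−0.115) × (0.5103−0.002416) = 0.09137×0.5079 = 0.04641 mol·L⁻¹.

0.0464 mol·L⁻¹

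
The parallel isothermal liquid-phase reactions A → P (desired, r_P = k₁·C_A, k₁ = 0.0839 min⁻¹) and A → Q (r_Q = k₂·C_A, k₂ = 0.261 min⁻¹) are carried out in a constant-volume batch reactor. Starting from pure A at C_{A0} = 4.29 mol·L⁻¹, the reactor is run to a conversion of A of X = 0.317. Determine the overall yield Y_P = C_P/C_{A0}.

C_A = C_{A0}(1−X) = 2.930 mol·L⁻¹.
Both paths are first order in A, so the instantaneous fraction to P is constant: dC_P/d(−C_A) = k₁/(k₁+k₂) = 0.2433.
C_P = 0.2433·(C_{A0}−C_A) = 0.2433×1.360 = 0.331 mol·L⁻¹.
Y_P = C_P/C_{A0} = 0.3308/4.29 = 0.0771.

0.0771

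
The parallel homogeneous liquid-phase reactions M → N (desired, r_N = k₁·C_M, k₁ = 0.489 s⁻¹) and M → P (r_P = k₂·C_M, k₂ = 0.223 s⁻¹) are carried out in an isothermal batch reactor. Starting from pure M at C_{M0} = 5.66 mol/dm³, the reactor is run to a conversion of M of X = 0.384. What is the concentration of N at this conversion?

1.49 mol/dm³

C_M = C_{M0}(1−X) = 3.487 mol/dm³.
Both paths are first order in M, so the instantaneous fraction to N is constant: dC_N/d(−C_M) = k₁/(k₁+k₂) = 0.6868.
C_N = 0.6868·(C_{M0}−C_M) = 0.6868×2.173 = 1.49 mol/dm³.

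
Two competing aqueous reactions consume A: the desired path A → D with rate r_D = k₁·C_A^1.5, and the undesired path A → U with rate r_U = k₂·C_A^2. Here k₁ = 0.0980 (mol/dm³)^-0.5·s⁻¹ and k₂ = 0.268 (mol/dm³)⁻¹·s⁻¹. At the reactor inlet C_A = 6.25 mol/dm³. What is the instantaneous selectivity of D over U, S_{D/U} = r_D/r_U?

S_{D/U} = r_D/r_U = (k₁·C_A^1.5)/(k₂·C_A^2) = (k₁/k₂)·C_A^-0.5.
= (0.0980×6.250^1.5) / (0.268×6.250^2) = 1.531/10.47 = 0.146.
The undesired path is higher order in A, so low C_A (CSTR or dilute feed) favours D.

0.146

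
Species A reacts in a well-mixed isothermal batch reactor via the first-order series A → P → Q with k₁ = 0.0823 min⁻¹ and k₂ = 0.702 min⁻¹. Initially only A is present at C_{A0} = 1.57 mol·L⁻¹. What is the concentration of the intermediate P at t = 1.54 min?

For first-order series with pure A initially, C_P(t) = k₁C_{A0}/(k₂−k₁)·(e^(−k₁t) − e^(−k₂t)).
e^(−k₁t) = e^(−0.0823×1.54) = e^(−0.1267) = 0.8810; e^(−k₂t) = e^(−1.081) = 0.3392.
C_P = 0.0823×1.57/(0.702−0.0823) × (0.8810−0.3392) = 0.2085×0.5417 = 0.1130 mol·L⁻¹.

0.113 mol·L⁻¹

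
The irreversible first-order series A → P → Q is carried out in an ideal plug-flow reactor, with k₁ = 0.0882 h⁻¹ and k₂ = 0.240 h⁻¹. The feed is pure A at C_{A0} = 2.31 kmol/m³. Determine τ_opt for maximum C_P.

6.59 h

For first-order series the maximum of C_P occurs at τ_opt = ln(k₂/k₁)/(k₂−k₁).
= ln(0.240/0.0882)/(0.240−0.0882) = ln(2.721)/0.1518 = 1.001/0.1518 = 6.59 h.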